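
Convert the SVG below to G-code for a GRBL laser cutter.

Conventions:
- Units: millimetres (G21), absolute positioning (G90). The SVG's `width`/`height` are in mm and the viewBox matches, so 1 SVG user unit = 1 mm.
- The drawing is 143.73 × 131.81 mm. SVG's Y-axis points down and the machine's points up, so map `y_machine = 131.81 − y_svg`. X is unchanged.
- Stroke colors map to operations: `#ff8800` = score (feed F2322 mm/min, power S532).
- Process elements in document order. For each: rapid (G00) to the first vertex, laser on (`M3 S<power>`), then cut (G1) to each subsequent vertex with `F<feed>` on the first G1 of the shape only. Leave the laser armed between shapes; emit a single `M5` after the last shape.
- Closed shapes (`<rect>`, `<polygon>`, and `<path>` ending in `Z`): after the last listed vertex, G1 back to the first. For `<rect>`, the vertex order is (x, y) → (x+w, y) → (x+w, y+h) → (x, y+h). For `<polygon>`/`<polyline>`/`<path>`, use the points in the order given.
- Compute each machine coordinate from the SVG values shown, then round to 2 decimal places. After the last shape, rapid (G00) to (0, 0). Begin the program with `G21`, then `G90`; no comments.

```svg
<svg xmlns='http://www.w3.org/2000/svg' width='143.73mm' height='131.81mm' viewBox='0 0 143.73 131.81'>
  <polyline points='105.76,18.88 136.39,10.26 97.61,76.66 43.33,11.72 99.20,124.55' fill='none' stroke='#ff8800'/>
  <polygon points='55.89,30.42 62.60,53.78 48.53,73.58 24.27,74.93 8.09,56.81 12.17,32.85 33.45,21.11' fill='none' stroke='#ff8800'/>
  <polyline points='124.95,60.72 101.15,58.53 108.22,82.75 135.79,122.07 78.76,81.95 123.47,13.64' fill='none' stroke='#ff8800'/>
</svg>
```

G21
G90
G00 X105.76 Y112.93
M3 S532
G1 X136.39 Y121.55 F2322
G1 X97.61 Y55.15
G1 X43.33 Y120.09
G1 X99.20 Y7.26
G00 X55.89 Y101.39
M3 S532
G1 X62.60 Y78.03 F2322
G1 X48.53 Y58.23
G1 X24.27 Y56.88
G1 X8.09 Y75.00
G1 X12.17 Y98.96
G1 X33.45 Y110.70
G1 X55.89 Y101.39
G00 X124.95 Y71.09
M3 S532
G1 X101.15 Y73.28 F2322
G1 X108.22 Y49.06
G1 X135.79 Y9.74
G1 X78.76 Y49.86
G1 X123.47 Y118.17
M5
G00 X0.00 Y0.00

1 u = 1 mm; y_m = 131.81 − y.

[1] `<polyline>` open polyline, #ff8800→score S532 F2322: (105.76,112.93) → (136.39,121.55) → (97.61,55.15) → (43.33,120.09) → (99.20,7.26)

[2] `<polygon>` regular polygon, #ff8800→score S532 F2322: (55.89,101.39) → (62.60,78.03) → (48.53,58.23) → (24.27,56.88) → (8.09,75.00) → (12.17,98.96) → (33.45,110.70) → (55.89,101.39) (closed)

[3] `<polyline>` open polyline, #ff8800→score S532 F2322: (124.95,71.09) → (101.15,73.28) → (108.22,49.06) → (135.79,9.74) → (78.76,49.86) → (123.47,118.17)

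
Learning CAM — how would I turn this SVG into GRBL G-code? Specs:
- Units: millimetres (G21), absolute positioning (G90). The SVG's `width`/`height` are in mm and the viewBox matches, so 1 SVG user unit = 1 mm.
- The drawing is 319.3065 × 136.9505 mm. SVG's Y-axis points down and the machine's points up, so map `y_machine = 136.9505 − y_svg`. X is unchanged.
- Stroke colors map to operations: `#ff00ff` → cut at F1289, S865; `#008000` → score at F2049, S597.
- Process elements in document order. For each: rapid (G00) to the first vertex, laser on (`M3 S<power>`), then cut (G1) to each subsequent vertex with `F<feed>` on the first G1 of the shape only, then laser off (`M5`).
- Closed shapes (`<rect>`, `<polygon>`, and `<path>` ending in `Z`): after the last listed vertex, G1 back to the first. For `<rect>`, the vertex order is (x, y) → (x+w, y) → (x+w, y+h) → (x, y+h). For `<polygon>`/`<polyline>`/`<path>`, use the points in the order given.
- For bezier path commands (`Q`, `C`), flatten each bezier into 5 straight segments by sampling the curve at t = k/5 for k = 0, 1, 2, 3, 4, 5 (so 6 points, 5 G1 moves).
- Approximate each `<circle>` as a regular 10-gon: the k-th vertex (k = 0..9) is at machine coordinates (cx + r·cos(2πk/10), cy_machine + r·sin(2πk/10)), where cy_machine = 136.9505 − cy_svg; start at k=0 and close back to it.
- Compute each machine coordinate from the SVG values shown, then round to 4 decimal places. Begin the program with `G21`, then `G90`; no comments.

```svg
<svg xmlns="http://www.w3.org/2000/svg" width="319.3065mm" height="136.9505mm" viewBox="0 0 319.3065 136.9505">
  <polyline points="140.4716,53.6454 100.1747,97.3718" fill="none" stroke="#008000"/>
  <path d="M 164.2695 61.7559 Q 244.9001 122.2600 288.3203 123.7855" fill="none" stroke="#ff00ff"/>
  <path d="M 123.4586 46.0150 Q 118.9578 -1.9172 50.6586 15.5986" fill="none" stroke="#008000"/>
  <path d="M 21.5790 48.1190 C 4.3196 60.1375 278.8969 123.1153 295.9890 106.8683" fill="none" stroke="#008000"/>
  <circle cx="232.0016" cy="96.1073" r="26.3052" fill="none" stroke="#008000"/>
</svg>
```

G21
G90
G00 X140.4716 Y83.3051
M3 S597
G1 X100.1747 Y39.5787 F2049
M5
G00 X164.2695 Y75.1946
M3 S865
G1 X195.0333 Y53.3521 F1289
G1 X222.8203 Y36.2279
G1 X247.6305 Y23.8220
G1 X269.4638 Y16.1343
G1 X288.3203 Y13.1650
M5
G00 X123.4586 Y90.9355
M3 S597
G1 X119.1063 Y107.4905 F2049
G1 X109.6502 Y118.8096
G1 X95.0902 Y124.8929
G1 X75.4263 Y125.7403
G1 X50.6586 Y121.3519
M5
G00 X21.5790 Y88.8315
M3 S597
G1 X41.8492 Y76.5468 F2049
G1 X105.7927 Y58.2806
G1 X187.0422 Y40.2819
G1 X259.2301 Y28.7995
G1 X295.9890 Y30.0822
M5
G00 X258.3068 Y40.8432
M3 S597
G1 X253.2830 Y56.3050 F2049
G1 X240.1304 Y65.8609
G1 X223.8728 Y65.8609
G1 X210.7202 Y56.3050
G1 X205.6964 Y40.8432
G1 X210.7202 Y25.3814
G1 X223.8728 Y15.8255
G1 X240.1304 Y15.8255
G1 X253.2830 Y25.3814
G1 X258.3068 Y40.8432
M5

viewBox `0 0 319.3065 136.9505` with mm width/height → 1 unit = 1 mm. Flip: y_m = 136.9505 − y_svg.

**Shape 1** — `<polyline>` line segment, stroke `#008000` → score (S597, F2049). Machine vertices: (140.4716,83.3051) → (100.1747,39.5787). Open path.

**Shape 2** — `<path>` quadratic bezier, stroke `#ff00ff` → cut (S865, F1289). Control points (SVG): P0=(164.2695,61.7559), P1=(244.9001,122.2600), P2=(288.3203,123.7855); sampled at t=k/5. Machine vertices: (164.2695,75.1946) → (195.0333,53.3521) → (222.8203,36.2279) → (247.6305,23.8220) → (269.4638,16.1343) → (288.3203,13.1650). Open path.

**Shape 3** — `<path>` quadratic bezier, stroke `#008000` → score (S597, F2049). Control points (SVG): P0=(123.4586,46.0150), P1=(118.9578,-1.9172), P2=(50.6586,15.5986); sampled at t=k/5. Machine vertices: (123.4586,90.9355) → (119.1063,107.4905) → (109.6502,118.8096) → (95.0902,124.8929) → (75.4263,125.7403) → (50.6586,121.3519). Open path.

**Shape 4** — `<path>` cubic bezier, stroke `#008000` → score (S597, F2049). Control points (SVG): P0=(21.5790,48.1190), P1=(4.3196,60.1375), P2=(278.8969,123.1153), P3=(295.9890,106.8683); sampled at t=k/5. Machine vertices: (21.5790,88.8315) → (41.8492,76.5468) → (105.7927,58.2806) → (187.0422,40.2819) → (259.2301,28.7995) → (295.9890,30.0822). Open path.

**Shape 5** — `<circle>` circle, stroke `#008000` → score (S597, F2049). Machine vertices: (258.3068,40.8432) → (253.2830,56.3050) → (240.1304,65.8609) → (223.8728,65.8609) → (210.7202,56.3050) → (205.6964,40.8432) → (210.7202,25.3814) → (223.8728,15.8255) → (240.1304,15.8255) → (253.2830,25.3814) → (258.3068,40.8432). Closed: final G1 returns to the first vertex.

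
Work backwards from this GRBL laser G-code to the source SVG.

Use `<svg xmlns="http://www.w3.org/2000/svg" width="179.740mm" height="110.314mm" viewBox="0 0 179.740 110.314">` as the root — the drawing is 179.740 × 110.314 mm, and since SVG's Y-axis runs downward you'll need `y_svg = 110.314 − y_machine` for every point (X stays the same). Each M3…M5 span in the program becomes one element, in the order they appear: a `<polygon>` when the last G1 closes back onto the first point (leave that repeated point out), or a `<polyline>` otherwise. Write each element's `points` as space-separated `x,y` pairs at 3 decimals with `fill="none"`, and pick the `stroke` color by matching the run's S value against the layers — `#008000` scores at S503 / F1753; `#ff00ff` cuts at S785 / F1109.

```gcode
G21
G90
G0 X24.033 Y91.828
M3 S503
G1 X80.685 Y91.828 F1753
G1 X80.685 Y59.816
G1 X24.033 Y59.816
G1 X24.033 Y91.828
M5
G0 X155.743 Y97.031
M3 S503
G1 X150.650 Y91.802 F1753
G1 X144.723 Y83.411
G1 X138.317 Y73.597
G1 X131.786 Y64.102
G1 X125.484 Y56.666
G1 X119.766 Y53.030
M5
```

Each laser-on run becomes one SVG element. Flip Y back into SVG space with y_svg = 110.314 − y_machine. Every run uses S503, so all elements get stroke `#008000` (score).

Run 1: The run returns to its start, so emit a `<polygon>` with points (Y-flipped): 24.033,18.486 80.685,18.486 80.685,50.498 24.033,50.498.

Run 2: The run is open, so emit a `<polyline>` with points (Y-flipped): 155.743,13.283 150.650,18.512 144.723,26.903 138.317,36.717 131.786,46.212 125.484,53.648 119.766,57.284.

<svg xmlns="http://www.w3.org/2000/svg" width="179.740mm" height="110.314mm" viewBox="0 0 179.740 110.314">
  <polygon points="24.033,18.486 80.685,18.486 80.685,50.498 24.033,50.498" fill="none" stroke="#008000"/>
  <polyline points="155.743,13.283 150.650,18.512 144.723,26.903 138.317,36.717 131.786,46.212 125.484,53.648 119.766,57.284" fill="none" stroke="#008000"/>
</svg>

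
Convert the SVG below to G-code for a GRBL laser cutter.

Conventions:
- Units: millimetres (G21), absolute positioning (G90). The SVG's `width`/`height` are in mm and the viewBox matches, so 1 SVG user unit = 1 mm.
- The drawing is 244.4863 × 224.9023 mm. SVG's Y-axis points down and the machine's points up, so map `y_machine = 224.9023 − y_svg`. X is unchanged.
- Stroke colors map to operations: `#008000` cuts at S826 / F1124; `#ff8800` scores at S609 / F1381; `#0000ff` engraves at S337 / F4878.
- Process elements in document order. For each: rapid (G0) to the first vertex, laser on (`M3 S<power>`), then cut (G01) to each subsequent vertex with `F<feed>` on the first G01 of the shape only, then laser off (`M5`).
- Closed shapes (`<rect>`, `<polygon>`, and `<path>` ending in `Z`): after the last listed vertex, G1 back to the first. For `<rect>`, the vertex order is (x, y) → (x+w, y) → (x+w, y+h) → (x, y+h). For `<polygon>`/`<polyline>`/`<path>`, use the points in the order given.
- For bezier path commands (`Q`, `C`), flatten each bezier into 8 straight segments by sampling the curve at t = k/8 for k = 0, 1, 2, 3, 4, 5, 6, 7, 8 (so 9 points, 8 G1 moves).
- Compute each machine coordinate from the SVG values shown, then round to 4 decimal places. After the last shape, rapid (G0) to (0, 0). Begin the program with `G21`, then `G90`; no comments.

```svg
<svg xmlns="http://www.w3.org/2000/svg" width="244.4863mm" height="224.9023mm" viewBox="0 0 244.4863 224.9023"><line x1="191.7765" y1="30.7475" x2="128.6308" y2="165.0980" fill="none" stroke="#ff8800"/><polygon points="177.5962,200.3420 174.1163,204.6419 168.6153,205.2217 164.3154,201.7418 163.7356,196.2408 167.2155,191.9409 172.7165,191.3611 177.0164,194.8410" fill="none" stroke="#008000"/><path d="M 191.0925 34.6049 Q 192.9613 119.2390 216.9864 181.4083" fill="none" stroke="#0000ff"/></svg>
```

viewBox `0 0 244.4863 224.9023` with mm width/height → 1 unit = 1 mm. Flip: y_m = 224.9023 − y_svg.

**Shape 1** — `<line>` line segment, stroke `#ff8800` → score (S609, F1381). Machine vertices: (191.7765,194.1548) → (128.6308,59.8043). Open path.

**Shape 2** — `<polygon>` regular polygon, stroke `#008000` → cut (S826, F1124). Machine vertices: (177.5962,24.5603) → (174.1163,20.2604) → (168.6153,19.6806) → (164.3154,23.1605) → (163.7356,28.6615) → (167.2155,32.9614) → (172.7165,33.5412) → (177.0164,30.0613) → (177.5962,24.5603). Closed: final G1 returns to the first vertex.

**Shape 3** — `<path>` quadratic bezier, stroke `#0000ff` → engrave (S337, F4878). Control points (SVG): P0=(191.0925,34.6049), P1=(192.9613,119.2390), P2=(216.9864,181.4083); sampled at t=k/8. Machine vertices: (191.0925,190.2974) → (191.9059,169.4899) → (193.4117,149.3844) → (195.6098,129.9809) → (198.5004,111.2795) → (202.0833,93.2801) → (206.3586,75.9827) → (211.3263,59.3873) → (216.9864,43.4940). Open path.

G21
G90
G0 X191.7765 Y194.1548
M3 S609
G01 X128.6308 Y59.8043 F1381
M5
G0 X177.5962 Y24.5603
M3 S826
G01 X174.1163 Y20.2604 F1124
G01 X168.6153 Y19.6806
G01 X164.3154 Y23.1605
G01 X163.7356 Y28.6615
G01 X167.2155 Y32.9614
G01 X172.7165 Y33.5412
G01 X177.0164 Y30.0613
G01 X177.5962 Y24.5603
M5
G0 X191.0925 Y190.2974
M3 S337
G01 X191.9059 Y169.4899 F4878
G01 X193.4117 Y149.3844
G01 X195.6098 Y129.9809
G01 X198.5004 Y111.2795
G01 X202.0833 Y93.2801
G01 X206.3586 Y75.9827
G01 X211.3263 Y59.3873
G01 X216.9864 Y43.4940
M5
G0 X0.0000 Y0.0000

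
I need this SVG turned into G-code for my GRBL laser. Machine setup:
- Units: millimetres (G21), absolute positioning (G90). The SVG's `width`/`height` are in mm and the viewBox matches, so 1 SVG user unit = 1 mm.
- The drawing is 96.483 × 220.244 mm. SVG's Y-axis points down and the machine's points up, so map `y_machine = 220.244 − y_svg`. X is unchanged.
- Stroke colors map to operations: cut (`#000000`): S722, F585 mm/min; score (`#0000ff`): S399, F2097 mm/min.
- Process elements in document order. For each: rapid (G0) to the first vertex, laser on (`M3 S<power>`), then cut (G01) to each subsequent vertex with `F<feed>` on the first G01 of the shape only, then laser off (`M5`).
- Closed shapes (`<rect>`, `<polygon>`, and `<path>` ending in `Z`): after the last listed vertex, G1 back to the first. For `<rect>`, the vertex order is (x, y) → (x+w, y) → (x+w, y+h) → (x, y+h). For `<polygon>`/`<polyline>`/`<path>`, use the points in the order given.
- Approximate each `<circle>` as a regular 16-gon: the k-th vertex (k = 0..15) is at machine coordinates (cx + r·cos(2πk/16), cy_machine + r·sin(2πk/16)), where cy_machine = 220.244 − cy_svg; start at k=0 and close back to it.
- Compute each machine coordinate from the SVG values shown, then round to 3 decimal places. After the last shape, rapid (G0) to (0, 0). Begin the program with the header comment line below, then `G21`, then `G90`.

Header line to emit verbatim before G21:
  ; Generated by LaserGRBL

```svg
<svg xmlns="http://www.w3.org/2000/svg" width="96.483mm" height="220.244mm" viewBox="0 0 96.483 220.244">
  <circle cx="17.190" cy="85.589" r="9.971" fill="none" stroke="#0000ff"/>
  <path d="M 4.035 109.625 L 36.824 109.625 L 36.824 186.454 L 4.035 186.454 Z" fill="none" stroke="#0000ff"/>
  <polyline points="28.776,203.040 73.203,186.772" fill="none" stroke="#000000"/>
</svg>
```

; Generated by LaserGRBL
G21
G90
G0 X27.161 Y134.655
M3 S399
G01 X26.402 Y138.471 F2097
G01 X24.241 Y141.706
G01 X21.006 Y143.867
G01 X17.190 Y144.626
G01 X13.374 Y143.867
G01 X10.139 Y141.706
G01 X7.978 Y138.471
G01 X7.219 Y134.655
G01 X7.978 Y130.839
G01 X10.139 Y127.604
G01 X13.374 Y125.443
G01 X17.190 Y124.684
G01 X21.006 Y125.443
G01 X24.241 Y127.604
G01 X26.402 Y130.839
G01 X27.161 Y134.655
M5
G0 X4.035 Y110.619
M3 S399
G01 X36.824 Y110.619 F2097
G01 X36.824 Y33.790
G01 X4.035 Y33.790
G01 X4.035 Y110.619
M5
G0 X28.776 Y17.204
M3 S722
G01 X73.203 Y33.472 F585
M5
G0 X0.000 Y0.000

1 u = 1 mm; y_m = 220.244 − y.

[1] `<circle>` circle, #0000ff→score S399 F2097: (27.161,134.655) → (26.402,138.471) → (24.241,141.706) → (21.006,143.867) → (17.190,144.626) → (13.374,143.867) → (10.139,141.706) → (7.978,138.471) → (7.219,134.655) → (7.978,130.839) → (10.139,127.604) → (13.374,125.443) → (17.190,124.684) → (21.006,125.443) → (24.241,127.604) → (26.402,130.839) → (27.161,134.655) (closed)

[2] `<path>` rectangle, #0000ff→score S399 F2097: (4.035,110.619) → (36.824,110.619) → (36.824,33.790) → (4.035,33.790) → (4.035,110.619) (closed)

[3] `<polyline>` line segment, #000000→cut S722 F585: (28.776,17.204) → (73.203,33.472)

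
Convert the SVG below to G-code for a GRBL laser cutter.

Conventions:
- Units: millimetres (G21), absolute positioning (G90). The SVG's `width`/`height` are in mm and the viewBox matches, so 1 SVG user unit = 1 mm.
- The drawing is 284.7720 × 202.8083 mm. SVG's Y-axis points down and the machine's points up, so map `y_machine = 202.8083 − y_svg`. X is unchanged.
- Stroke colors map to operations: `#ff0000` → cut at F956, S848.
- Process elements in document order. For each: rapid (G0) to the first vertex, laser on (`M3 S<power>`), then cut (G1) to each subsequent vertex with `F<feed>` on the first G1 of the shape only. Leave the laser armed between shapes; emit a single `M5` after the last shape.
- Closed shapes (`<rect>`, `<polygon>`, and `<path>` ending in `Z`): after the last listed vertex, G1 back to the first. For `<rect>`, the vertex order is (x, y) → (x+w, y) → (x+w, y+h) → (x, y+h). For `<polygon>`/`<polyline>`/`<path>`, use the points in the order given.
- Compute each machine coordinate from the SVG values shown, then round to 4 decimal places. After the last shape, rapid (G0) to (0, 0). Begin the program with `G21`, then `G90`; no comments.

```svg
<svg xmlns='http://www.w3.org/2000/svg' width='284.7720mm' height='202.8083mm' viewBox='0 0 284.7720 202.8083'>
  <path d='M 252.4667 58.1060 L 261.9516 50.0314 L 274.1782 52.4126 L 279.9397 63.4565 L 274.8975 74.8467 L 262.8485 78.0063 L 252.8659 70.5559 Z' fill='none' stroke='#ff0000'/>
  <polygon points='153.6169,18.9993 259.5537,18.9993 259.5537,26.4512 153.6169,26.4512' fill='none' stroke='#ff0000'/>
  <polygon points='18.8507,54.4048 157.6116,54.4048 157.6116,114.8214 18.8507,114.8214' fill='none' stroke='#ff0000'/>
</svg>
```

Since the viewBox matches the mm dimensions, user units are millimetres directly. The only transform is the Y-flip y_m = 202.8083 − y_svg.

Shape 1 is a regular polygon drawn with `<path>`. Its stroke #ff0000 means cut at S848, F956. After flipping Y the toolpath is (252.4667,144.7023) → (261.9516,152.7769) → (274.1782,150.3957) → (279.9397,139.3518) → (274.8975,127.9616) → (262.8485,124.8020) → (252.8659,132.2524) → (252.4667,144.7023), returning to the start.

Shape 2 is a rectangle drawn with `<polygon>`. Its stroke #ff0000 means cut at S848, F956. After flipping Y the toolpath is (153.6169,183.8090) → (259.5537,183.8090) → (259.5537,176.3571) → (153.6169,176.3571) → (153.6169,183.8090), returning to the start.

Shape 3 is a rectangle drawn with `<polygon>`. Its stroke #ff0000 means cut at S848, F956. After flipping Y the toolpath is (18.8507,148.4035) → (157.6116,148.4035) → (157.6116,87.9869) → (18.8507,87.9869) → (18.8507,148.4035), returning to the start.

G21
G90
G0 X252.4667 Y144.7023
M3 S848
G1 X261.9516 Y152.7769 F956
G1 X274.1782 Y150.3957
G1 X279.9397 Y139.3518
G1 X274.8975 Y127.9616
G1 X262.8485 Y124.8020
G1 X252.8659 Y132.2524
G1 X252.4667 Y144.7023
G0 X153.6169 Y183.8090
M3 S848
G1 X259.5537 Y183.8090 F956
G1 X259.5537 Y176.3571
G1 X153.6169 Y176.3571
G1 X153.6169 Y183.8090
G0 X18.8507 Y148.4035
M3 S848
G1 X157.6116 Y148.4035 F956
G1 X157.6116 Y87.9869
G1 X18.8507 Y87.9869
G1 X18.8507 Y148.4035
M5
G0 X0.0000 Y0.0000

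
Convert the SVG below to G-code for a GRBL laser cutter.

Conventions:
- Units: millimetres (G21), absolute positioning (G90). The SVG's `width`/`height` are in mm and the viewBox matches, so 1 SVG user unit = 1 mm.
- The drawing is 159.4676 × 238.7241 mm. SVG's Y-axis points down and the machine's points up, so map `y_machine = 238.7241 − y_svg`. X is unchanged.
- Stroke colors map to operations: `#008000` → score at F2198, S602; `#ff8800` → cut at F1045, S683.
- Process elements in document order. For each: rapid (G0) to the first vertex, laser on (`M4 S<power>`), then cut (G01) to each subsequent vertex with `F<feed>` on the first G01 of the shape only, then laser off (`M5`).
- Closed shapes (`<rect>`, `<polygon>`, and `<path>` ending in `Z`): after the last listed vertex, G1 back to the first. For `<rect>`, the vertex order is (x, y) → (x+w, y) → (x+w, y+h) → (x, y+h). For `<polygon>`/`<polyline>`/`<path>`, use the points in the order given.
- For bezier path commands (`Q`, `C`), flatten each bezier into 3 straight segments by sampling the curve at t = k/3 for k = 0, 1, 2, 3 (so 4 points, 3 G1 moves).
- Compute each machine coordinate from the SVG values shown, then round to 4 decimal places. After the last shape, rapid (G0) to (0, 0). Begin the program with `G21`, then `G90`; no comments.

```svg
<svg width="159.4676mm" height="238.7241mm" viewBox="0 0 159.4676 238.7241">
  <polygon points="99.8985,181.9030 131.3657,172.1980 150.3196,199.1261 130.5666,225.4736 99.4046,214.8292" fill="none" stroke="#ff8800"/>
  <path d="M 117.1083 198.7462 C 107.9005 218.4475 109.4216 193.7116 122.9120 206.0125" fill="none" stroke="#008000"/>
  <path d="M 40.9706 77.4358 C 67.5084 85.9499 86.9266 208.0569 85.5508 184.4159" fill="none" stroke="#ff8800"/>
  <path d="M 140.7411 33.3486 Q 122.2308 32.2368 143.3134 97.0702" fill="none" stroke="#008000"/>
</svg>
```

1 u = 1 mm; y_m = 238.7241 − y.

[1] `<polygon>` regular polygon, #ff8800→cut S683 F1045: (99.8985,56.8211) → (131.3657,66.5261) → (150.3196,39.5980) → (130.5666,13.2505) → (99.4046,23.8949) → (99.8985,56.8211) (closed)

[2] `<path>` cubic bezier, #008000→score S602 F2198: (117.1083,39.9779) → (111.5227,32.0714) → (113.3654,35.6845) → (122.9120,32.7116)

[3] `<path>` cubic bezier, #ff8800→cut S683 F1045: (40.9706,161.2883) → (64.6287,124.5151) → (80.5017,69.6446) → (85.5508,54.3082)

[4] `<path>` quadratic bezier, #008000→score S602 F2198: (140.7411,205.3755) → (132.8001,198.7895) → (133.6575,177.5489) → (143.3134,141.6539)

G21
G90
G0 X99.8985 Y56.8211
M4 S683
G01 X131.3657 Y66.5261 F1045
G01 X150.3196 Y39.5980
G01 X130.5666 Y13.2505
G01 X99.4046 Y23.8949
G01 X99.8985 Y56.8211
M5
G0 X117.1083 Y39.9779
M4 S602
G01 X111.5227 Y32.0714 F2198
G01 X113.3654 Y35.6845
G01 X122.9120 Y32.7116
M5
G0 X40.9706 Y161.2883
M4 S683
G01 X64.6287 Y124.5151 F1045
G01 X80.5017 Y69.6446
G01 X85.5508 Y54.3082
M5
G0 X140.7411 Y205.3755
M4 S602
G01 X132.8001 Y198.7895 F2198
G01 X133.6575 Y177.5489
G01 X143.3134 Y141.6539
M5
G0 X0.0000 Y0.0000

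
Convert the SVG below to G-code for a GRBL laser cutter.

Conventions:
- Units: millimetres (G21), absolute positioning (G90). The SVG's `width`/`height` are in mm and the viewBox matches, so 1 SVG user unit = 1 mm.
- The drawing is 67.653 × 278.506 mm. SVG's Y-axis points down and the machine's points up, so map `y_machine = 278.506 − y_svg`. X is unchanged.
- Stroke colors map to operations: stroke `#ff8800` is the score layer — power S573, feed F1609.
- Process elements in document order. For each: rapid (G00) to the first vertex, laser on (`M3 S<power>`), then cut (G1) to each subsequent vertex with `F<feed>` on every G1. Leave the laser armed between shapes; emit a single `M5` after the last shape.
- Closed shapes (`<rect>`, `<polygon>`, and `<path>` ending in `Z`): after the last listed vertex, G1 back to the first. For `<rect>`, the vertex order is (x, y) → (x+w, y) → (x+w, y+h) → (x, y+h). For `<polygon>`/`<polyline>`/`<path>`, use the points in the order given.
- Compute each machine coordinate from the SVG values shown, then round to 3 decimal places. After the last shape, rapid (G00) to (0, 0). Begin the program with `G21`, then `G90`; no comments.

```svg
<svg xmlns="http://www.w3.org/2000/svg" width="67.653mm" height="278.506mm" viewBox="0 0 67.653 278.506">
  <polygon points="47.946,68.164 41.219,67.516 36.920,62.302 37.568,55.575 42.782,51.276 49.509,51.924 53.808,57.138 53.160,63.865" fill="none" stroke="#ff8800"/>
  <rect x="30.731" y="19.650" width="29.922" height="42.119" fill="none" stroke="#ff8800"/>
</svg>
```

Since the viewBox matches the mm dimensions, user units are millimetres directly. The only transform is the Y-flip y_m = 278.506 − y_svg.

Shape 1 is a regular polygon drawn with `<polygon>`. Its stroke #ff8800 means score at S573, F1609. After flipping Y the toolpath is (47.946,210.342) → (41.219,210.990) → (36.920,216.204) → (37.568,222.931) → (42.782,227.230) → (49.509,226.582) → (53.808,221.368) → (53.160,214.641) → (47.946,210.342), returning to the start.

Shape 2 is a rectangle drawn with `<rect>`. Its stroke #ff8800 means score at S573, F1609. After flipping Y the toolpath is (30.731,258.856) → (60.653,258.856) → (60.653,216.737) → (30.731,216.737) → (30.731,258.856), returning to the start.

G21
G90
G00 X47.946 Y210.342
M3 S573
G1 X41.219 Y210.990 F1609
G1 X36.920 Y216.204 F1609
G1 X37.568 Y222.931 F1609
G1 X42.782 Y227.230 F1609
G1 X49.509 Y226.582 F1609
G1 X53.808 Y221.368 F1609
G1 X53.160 Y214.641 F1609
G1 X47.946 Y210.342 F1609
G00 X30.731 Y258.856
M3 S573
G1 X60.653 Y258.856 F1609
G1 X60.653 Y216.737 F1609
G1 X30.731 Y216.737 F1609
G1 X30.731 Y258.856 F1609
M5
G00 X0.000 Y0.000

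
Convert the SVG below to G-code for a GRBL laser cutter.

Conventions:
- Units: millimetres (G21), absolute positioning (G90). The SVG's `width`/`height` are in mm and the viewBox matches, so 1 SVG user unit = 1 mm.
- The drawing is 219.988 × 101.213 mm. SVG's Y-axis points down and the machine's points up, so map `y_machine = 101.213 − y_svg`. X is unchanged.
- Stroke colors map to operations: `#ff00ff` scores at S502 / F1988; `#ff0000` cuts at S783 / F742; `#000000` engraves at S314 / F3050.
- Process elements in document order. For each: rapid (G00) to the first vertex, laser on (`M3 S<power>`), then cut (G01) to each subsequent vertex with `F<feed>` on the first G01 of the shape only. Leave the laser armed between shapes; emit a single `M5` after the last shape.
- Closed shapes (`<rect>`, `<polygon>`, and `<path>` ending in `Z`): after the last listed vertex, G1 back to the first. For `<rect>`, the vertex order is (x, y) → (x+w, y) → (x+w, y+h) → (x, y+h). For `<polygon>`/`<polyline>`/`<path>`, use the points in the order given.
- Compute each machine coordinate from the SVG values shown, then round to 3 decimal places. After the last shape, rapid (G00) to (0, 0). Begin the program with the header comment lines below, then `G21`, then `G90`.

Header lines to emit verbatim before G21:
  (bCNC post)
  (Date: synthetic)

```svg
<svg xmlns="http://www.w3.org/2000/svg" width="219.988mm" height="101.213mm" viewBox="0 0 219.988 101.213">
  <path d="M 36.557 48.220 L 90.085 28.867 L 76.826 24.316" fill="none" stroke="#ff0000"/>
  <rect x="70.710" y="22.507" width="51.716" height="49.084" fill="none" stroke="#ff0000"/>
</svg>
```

(bCNC post)
(Date: synthetic)
G21
G90
G00 X36.557 Y52.993
M3 S783
G01 X90.085 Y72.346 F742
G01 X76.826 Y76.897
G00 X70.710 Y78.706
M3 S783
G01 X122.426 Y78.706 F742
G01 X122.426 Y29.622
G01 X70.710 Y29.622
G01 X70.710 Y78.706
M5
G00 X0.000 Y0.000

Since the viewBox matches the mm dimensions, user units are millimetres directly. The only transform is the Y-flip y_m = 101.213 − y_svg.

Shape 1 is a open polyline drawn with `<path>`. Its stroke #ff0000 means cut at S783, F742. After flipping Y the toolpath is (36.557,52.993) → (90.085,72.346) → (76.826,76.897).

Shape 2 is a rectangle drawn with `<rect>`. Its stroke #ff0000 means cut at S783, F742. After flipping Y the toolpath is (70.710,78.706) → (122.426,78.706) → (122.426,29.622) → (70.710,29.622) → (70.710,78.706), returning to the start.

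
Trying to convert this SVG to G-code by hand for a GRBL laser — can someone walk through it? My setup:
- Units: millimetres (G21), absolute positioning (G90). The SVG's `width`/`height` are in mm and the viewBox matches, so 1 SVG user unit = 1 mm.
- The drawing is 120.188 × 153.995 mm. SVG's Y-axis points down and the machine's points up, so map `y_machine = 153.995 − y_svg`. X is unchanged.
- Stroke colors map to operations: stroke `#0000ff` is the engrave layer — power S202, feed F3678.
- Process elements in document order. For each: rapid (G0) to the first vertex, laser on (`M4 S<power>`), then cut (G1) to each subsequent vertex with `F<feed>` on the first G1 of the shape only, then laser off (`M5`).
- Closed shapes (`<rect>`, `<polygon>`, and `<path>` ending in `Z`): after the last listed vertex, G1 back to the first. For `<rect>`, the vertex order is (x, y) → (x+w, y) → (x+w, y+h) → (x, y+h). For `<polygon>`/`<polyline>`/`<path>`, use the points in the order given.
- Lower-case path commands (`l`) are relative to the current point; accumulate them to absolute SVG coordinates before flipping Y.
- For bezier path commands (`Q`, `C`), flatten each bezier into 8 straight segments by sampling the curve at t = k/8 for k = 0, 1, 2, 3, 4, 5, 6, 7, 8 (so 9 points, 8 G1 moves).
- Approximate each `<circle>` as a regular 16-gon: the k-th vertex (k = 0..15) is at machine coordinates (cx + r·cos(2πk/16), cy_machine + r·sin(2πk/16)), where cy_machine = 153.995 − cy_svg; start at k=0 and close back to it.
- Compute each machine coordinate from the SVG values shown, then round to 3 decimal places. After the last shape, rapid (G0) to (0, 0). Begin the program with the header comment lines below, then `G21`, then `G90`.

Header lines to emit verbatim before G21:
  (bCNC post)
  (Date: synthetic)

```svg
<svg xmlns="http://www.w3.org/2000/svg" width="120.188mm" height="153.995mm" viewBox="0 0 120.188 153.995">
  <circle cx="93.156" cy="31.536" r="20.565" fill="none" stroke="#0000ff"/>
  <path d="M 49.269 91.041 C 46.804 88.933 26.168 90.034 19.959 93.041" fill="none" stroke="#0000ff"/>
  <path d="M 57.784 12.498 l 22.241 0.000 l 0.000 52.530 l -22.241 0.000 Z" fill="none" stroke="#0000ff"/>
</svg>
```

Since the viewBox matches the mm dimensions, user units are millimetres directly. The only transform is the Y-flip y_m = 153.995 − y_svg.

Shape 1 is a circle drawn with `<circle>`. Its stroke #0000ff means engrave at S202, F3678. After flipping Y the toolpath is (113.721,122.459) → (112.156,130.329) → (107.698,137.001) → (101.026,141.459) → (93.156,143.024) → (85.286,141.459) → (78.614,137.001) → (74.156,130.329) → (72.591,122.459) → (74.156,114.589) → (78.614,107.917) → (85.286,103.459) → (93.156,101.894) → (101.026,103.459) → (107.698,107.917) → (112.156,114.589) → (113.721,122.459), returning to the start.

Shape 2 is a cubic bezier drawn with `<path>`. Its stroke #0000ff means engrave at S202, F3678. After flipping Y the toolpath is (49.269,62.954) → (47.557,63.597) → (44.523,63.954) → (40.549,64.040) → (36.018,63.872) → (31.311,63.464) → (26.811,62.832) → (22.900,61.990) → (19.959,60.954).

Shape 3 is a rectangle drawn with `<path>`. Its stroke #0000ff means engrave at S202, F3678. After flipping Y the toolpath is (57.784,141.497) → (80.025,141.497) → (80.025,88.967) → (57.784,88.967) → (57.784,141.497), returning to the start.

(bCNC post)
(Date: synthetic)
G21
G90
G0 X113.721 Y122.459
M4 S202
G1 X112.156 Y130.329 F3678
G1 X107.698 Y137.001
G1 X101.026 Y141.459
G1 X93.156 Y143.024
G1 X85.286 Y141.459
G1 X78.614 Y137.001
G1 X74.156 Y130.329
G1 X72.591 Y122.459
G1 X74.156 Y114.589
G1 X78.614 Y107.917
G1 X85.286 Y103.459
G1 X93.156 Y101.894
G1 X101.026 Y103.459
G1 X107.698 Y107.917
G1 X112.156 Y114.589
G1 X113.721 Y122.459
M5
G0 X49.269 Y62.954
M4 S202
G1 X47.557 Y63.597 F3678
G1 X44.523 Y63.954
G1 X40.549 Y64.040
G1 X36.018 Y63.872
G1 X31.311 Y63.464
G1 X26.811 Y62.832
G1 X22.900 Y61.990
G1 X19.959 Y60.954
M5
G0 X57.784 Y141.497
M4 S202
G1 X80.025 Y141.497 F3678
G1 X80.025 Y88.967
G1 X57.784 Y88.967
G1 X57.784 Y141.497
M5
G0 X0.000 Y0.000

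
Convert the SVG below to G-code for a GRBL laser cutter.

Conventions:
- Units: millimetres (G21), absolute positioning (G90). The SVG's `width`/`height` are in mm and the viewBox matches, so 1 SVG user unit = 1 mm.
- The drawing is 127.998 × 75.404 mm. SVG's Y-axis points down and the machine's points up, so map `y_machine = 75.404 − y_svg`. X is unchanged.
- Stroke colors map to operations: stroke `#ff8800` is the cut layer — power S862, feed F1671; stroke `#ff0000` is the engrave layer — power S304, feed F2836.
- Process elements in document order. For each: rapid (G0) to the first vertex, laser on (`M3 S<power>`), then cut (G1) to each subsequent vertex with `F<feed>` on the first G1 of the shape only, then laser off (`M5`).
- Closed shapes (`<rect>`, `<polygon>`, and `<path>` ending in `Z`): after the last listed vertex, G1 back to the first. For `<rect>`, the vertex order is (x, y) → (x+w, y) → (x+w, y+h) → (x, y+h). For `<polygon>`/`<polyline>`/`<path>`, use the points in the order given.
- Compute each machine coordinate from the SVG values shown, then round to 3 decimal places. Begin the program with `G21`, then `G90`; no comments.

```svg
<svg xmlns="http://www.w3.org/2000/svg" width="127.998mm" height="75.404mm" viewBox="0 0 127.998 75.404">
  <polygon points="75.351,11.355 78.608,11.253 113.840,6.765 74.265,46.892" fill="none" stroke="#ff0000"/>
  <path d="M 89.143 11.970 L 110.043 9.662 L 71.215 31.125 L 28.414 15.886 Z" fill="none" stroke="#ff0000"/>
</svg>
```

viewBox `0 0 127.998 75.404` with mm width/height → 1 unit = 1 mm. Flip: y_m = 75.404 − y_svg.

**Shape 1** — `<polygon>` closed polygon, stroke `#ff0000` → engrave (S304, F2836). Machine vertices: (75.351,64.049) → (78.608,64.151) → (113.840,68.639) → (74.265,28.512) → (75.351,64.049). Closed: final G1 returns to the first vertex.

**Shape 2** — `<path>` closed polygon, stroke `#ff0000` → engrave (S304, F2836). Machine vertices: (89.143,63.434) → (110.043,65.742) → (71.215,44.279) → (28.414,59.518) → (89.143,63.434). Closed: final G1 returns to the first vertex.

G21
G90
G0 X75.351 Y64.049
M3 S304
G1 X78.608 Y64.151 F2836
G1 X113.840 Y68.639
G1 X74.265 Y28.512
G1 X75.351 Y64.049
M5
G0 X89.143 Y63.434
M3 S304
G1 X110.043 Y65.742 F2836
G1 X71.215 Y44.279
G1 X28.414 Y59.518
G1 X89.143 Y63.434
M5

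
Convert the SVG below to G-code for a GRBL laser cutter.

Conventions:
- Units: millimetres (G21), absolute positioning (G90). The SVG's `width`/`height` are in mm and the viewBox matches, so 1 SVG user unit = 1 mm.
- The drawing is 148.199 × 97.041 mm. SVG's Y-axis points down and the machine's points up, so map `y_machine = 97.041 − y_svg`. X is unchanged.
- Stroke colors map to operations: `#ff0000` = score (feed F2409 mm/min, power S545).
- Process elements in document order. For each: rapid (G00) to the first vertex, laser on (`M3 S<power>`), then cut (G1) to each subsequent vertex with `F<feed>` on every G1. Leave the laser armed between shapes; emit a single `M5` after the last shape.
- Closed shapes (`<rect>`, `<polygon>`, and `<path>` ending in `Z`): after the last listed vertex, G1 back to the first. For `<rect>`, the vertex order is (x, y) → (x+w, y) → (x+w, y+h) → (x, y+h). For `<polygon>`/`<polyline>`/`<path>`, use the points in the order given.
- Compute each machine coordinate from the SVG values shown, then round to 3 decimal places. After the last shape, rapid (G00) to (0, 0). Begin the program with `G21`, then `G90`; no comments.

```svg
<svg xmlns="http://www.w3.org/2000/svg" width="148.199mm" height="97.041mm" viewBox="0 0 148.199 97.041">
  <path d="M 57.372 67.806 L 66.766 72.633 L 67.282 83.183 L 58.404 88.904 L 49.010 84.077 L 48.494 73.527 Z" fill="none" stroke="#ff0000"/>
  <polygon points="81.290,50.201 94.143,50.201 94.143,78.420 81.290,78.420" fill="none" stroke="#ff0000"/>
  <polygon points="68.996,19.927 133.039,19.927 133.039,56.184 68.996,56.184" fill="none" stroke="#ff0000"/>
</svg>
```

G21
G90
G00 X57.372 Y29.235
M3 S545
G1 X66.766 Y24.408 F2409
G1 X67.282 Y13.858 F2409
G1 X58.404 Y8.137 F2409
G1 X49.010 Y12.964 F2409
G1 X48.494 Y23.514 F2409
G1 X57.372 Y29.235 F2409
G00 X81.290 Y46.840
M3 S545
G1 X94.143 Y46.840 F2409
G1 X94.143 Y18.621 F2409
G1 X81.290 Y18.621 F2409
G1 X81.290 Y46.840 F2409
G00 X68.996 Y77.114
M3 S545
G1 X133.039 Y77.114 F2409
G1 X133.039 Y40.857 F2409
G1 X68.996 Y40.857 F2409
G1 X68.996 Y77.114 F2409
M5
G00 X0.000 Y0.000

viewBox `0 0 148.199 97.041` with mm width/height → 1 unit = 1 mm. Flip: y_m = 97.041 − y_svg.

**Shape 1** — `<path>` regular polygon, stroke `#ff0000` → score (S545, F2409). Machine vertices: (57.372,29.235) → (66.766,24.408) → (67.282,13.858) → (58.404,8.137) → (49.010,12.964) → (48.494,23.514) → (57.372,29.235). Closed: final G1 returns to the first vertex.

**Shape 2** — `<polygon>` rectangle, stroke `#ff0000` → score (S545, F2409). Machine vertices: (81.290,46.840) → (94.143,46.840) → (94.143,18.621) → (81.290,18.621) → (81.290,46.840). Closed: final G1 returns to the first vertex.

**Shape 3** — `<polygon>` rectangle, stroke `#ff0000` → score (S545, F2409). Machine vertices: (68.996,77.114) → (133.039,77.114) → (133.039,40.857) → (68.996,40.857) → (68.996,77.114). Closed: final G1 returns to the first vertex.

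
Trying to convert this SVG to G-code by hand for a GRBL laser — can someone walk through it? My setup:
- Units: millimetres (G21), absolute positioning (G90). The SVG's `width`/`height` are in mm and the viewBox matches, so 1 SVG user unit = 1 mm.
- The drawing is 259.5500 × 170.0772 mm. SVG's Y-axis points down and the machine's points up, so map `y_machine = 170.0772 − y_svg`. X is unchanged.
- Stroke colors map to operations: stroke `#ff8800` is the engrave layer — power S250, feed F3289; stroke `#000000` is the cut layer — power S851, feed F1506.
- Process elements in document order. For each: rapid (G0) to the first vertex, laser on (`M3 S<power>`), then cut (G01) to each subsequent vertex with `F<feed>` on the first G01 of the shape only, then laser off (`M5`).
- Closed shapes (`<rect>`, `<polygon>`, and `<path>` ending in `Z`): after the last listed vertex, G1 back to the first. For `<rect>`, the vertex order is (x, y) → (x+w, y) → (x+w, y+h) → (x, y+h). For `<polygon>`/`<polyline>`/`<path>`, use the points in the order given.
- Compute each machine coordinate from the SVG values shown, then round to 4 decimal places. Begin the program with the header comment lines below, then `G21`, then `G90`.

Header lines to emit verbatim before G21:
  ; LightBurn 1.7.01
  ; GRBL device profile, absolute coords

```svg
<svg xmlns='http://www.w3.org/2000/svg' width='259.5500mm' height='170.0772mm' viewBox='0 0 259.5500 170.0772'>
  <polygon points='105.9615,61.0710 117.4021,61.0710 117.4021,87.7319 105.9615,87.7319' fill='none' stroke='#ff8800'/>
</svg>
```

1 u = 1 mm; y_m = 170.0772 − y.

[1] `<polygon>` rectangle, #ff8800→engrave S250 F3289: (105.9615,109.0062) → (117.4021,109.0062) → (117.4021,82.3453) → (105.9615,82.3453) → (105.9615,109.0062) (closed)

; LightBurn 1.7.01
; GRBL device profile, absolute coords
G21
G90
G0 X105.9615 Y109.0062
M3 S250
G01 X117.4021 Y109.0062 F3289
G01 X117.4021 Y82.3453
G01 X105.9615 Y82.3453
G01 X105.9615 Y109.0062
M5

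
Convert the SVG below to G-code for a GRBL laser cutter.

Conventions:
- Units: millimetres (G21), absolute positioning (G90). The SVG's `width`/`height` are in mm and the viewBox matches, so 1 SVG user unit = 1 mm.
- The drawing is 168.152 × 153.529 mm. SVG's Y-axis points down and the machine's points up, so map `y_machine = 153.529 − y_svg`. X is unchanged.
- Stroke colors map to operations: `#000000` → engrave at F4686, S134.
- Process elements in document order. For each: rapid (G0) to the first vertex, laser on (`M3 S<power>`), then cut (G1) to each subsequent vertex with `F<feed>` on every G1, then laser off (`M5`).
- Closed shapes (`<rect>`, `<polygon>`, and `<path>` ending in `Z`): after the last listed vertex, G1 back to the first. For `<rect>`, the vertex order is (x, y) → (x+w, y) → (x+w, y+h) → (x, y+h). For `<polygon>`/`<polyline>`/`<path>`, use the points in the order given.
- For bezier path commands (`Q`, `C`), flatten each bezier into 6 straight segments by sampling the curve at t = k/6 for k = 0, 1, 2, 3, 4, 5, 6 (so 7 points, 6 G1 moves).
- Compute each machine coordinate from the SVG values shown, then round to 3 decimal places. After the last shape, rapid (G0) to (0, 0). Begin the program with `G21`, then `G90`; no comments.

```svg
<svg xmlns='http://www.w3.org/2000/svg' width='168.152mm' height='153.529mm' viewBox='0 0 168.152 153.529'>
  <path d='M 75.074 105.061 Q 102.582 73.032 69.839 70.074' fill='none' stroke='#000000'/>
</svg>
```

G21
G90
G0 X75.074 Y48.468
M3 S134
G1 X82.570 Y58.337 F4686
G1 X86.718 Y66.591 F4686
G1 X87.519 Y73.229 F4686
G1 X84.973 Y78.253 F4686
G1 X79.080 Y81.661 F4686
G1 X69.839 Y83.455 F4686
M5
G0 X0.000 Y0.000

viewBox `0 0 168.152 153.529` with mm width/height → 1 unit = 1 mm. Flip: y_m = 153.529 − y_svg.

**Shape 1** — `<path>` quadratic bezier, stroke `#000000` → engrave (S134, F4686). Control points (SVG): P0=(75.074,105.061), P1=(102.582,73.032), P2=(69.839,70.074); sampled at t=k/6. Machine vertices: (75.074,48.468) → (82.570,58.337) → (86.718,66.591) → (87.519,73.229) → (84.973,78.253) → (79.080,81.661) → (69.839,83.455). Open path.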